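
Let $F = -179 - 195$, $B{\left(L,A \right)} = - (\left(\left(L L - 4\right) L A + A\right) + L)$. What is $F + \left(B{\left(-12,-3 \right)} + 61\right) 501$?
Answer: $-2487338$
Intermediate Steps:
$B{\left(L,A \right)} = - A - L - A L \left(-4 + L^{2}\right)$ ($B{\left(L,A \right)} = - (\left(\left(L^{2} - 4\right) L A + A\right) + L) = - (\left(\left(-4 + L^{2}\right) L A + A\right) + L) = - (\left(L \left(-4 + L^{2}\right) A + A\right) + L) = - (\left(A L \left(-4 + L^{2}\right) + A\right) + L) = - (\left(A + A L \left(-4 + L^{2}\right)\right) + L) = - (A + L + A L \left(-4 + L^{2}\right)) = - A - L - A L \left(-4 + L^{2}\right)$)
$F = -374$
$F + \left(B{\left(-12,-3 \right)} + 61\right) 501 = -374 + \left(\left(\left(-1\right) \left(-3\right) - -12 - - 3 \left(-12\right)^{3} + 4 \left(-3\right) \left(-12\right)\right) + 61\right) 501 = -374 + \left(\left(3 + 12 - \left(-3\right) \left(-1728\right) + 144\right) + 61\right) 501 = -374 + \left(\left(3 + 12 - 5184 + 144\right) + 61\right) 501 = -374 + \left(-5025 + 61\right) 501 = -374 - 2486964 = -2487338$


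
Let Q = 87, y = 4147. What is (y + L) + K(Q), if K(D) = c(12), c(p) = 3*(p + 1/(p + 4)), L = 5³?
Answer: 68931/16 ≈ 4308.2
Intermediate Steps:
L = 125
c(p) = 3*p + 3/(4 + p) (c(p) = 3*(p + 1/(4 + p)) = 3*p + 3/(4 + p))
K(D) = 579/16 (K(D) = 3*(1 + 12² + 4*12)/(4 + 12) = 3*(1 + 144 + 48)/16 = 3*(1/16)*193 = 579/16)
(y + L) + K(Q) = (4147 + 125) + 579/16 = 4272 + 579/16 = 68931/16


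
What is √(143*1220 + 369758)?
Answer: √544218 ≈ 737.71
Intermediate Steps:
√(143*1220 + 369758) = √(174460 + 369758) = √544218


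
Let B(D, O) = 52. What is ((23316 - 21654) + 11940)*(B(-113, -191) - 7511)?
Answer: -101457318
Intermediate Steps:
((23316 - 21654) + 11940)*(B(-113, -191) - 7511) = ((23316 - 21654) + 11940)*(52 - 7511) = (1662 + 11940)*(-7459) = 13602*(-7459) = -101457318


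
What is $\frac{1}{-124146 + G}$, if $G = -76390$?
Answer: $- \frac{1}{200536} \approx -4.9866 \cdot 10^{-6}$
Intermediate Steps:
$\frac{1}{-124146 + G} = \frac{1}{-124146 - 76390} = \frac{1}{-200536} = - \frac{1}{200536}$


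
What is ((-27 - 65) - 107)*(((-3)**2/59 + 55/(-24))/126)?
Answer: 602771/178416 ≈ 3.3785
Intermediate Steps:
((-27 - 65) - 107)*(((-3)**2/59 + 55/(-24))/126) = (-92 - 107)*((9*(1/59) + 55*(-1/24))*(1/126)) = -199*(9/59 - 55/24)/126 = -(-602771)/(1416*126) = -199*(-3029/178416) = 602771/178416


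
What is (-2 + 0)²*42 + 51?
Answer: 219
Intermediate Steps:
(-2 + 0)²*42 + 51 = (-2)²*42 + 51 = 4*42 + 51 = 168 + 51 = 219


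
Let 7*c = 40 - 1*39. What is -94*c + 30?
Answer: 116/7 ≈ 16.571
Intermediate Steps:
c = ⅐ (c = (40 - 1*39)/7 = (40 - 39)/7 = (⅐)*1 = ⅐ ≈ 0.14286)
-94*c + 30 = -94*⅐ + 30 = -94/7 + 30 = 116/7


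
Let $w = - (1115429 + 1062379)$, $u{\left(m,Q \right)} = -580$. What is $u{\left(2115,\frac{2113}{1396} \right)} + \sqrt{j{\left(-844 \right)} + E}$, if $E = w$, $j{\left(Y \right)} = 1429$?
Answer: $-580 + i \sqrt{2176379} \approx -580.0 + 1475.3 i$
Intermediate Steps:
$w = -2177808$ ($w = \left(-1\right) 2177808 = -2177808$)
$E = -2177808$
$u{\left(2115,\frac{2113}{1396} \right)} + \sqrt{j{\left(-844 \right)} + E} = -580 + \sqrt{1429 - 2177808} = -580 + \sqrt{-2176379} = -580 + i \sqrt{2176379}$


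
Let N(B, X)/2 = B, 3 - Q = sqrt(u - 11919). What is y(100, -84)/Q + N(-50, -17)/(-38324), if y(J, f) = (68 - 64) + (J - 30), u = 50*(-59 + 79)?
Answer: 1200091/52350584 + 37*I*sqrt(10919)/5464 ≈ 0.022924 + 0.70759*I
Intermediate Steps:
u = 1000 (u = 50*20 = 1000)
Q = 3 - I*sqrt(10919) (Q = 3 - sqrt(1000 - 11919) = 3 - sqrt(-10919) = 3 - I*sqrt(10919) ≈ 3.0 - 104.49*I)
y(J, f) = -26 + J (y(J, f) = 4 + (-30 + J) = -26 + J)
N(B, X) = 2*B
y(100, -84)/Q + N(-50, -17)/(-38324) = (-26 + 100)/(3 - I*sqrt(10919)) + (2*(-50))/(-38324) = 74/(3 - I*sqrt(10919)) - 100*(-1/38324) = 74/(3 - I*sqrt(10919)) + 25/9581 = 25/9581 + 74/(3 - I*sqrt(10919))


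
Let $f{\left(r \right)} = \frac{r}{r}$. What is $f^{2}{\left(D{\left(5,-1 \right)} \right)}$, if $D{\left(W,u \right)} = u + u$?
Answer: $1$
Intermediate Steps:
$D{\left(W,u \right)} = 2 u$
$f{\left(r \right)} = 1$
$f^{2}{\left(D{\left(5,-1 \right)} \right)} = 1^{2} = 1$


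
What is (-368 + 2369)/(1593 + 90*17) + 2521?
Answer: 2625028/1041 ≈ 2521.6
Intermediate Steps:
(-368 + 2369)/(1593 + 90*17) + 2521 = 2001/(1593 + 1530) + 2521 = 2001/3123 + 2521 = 2001*(1/3123) + 2521 = 667/1041 + 2521 = 2625028/1041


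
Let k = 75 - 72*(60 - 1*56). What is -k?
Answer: 213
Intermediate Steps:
k = -213 (k = 75 - 72*(60 - 56) = 75 - 72*4 = 75 - 288 = -213)
-k = -1*(-213) = 213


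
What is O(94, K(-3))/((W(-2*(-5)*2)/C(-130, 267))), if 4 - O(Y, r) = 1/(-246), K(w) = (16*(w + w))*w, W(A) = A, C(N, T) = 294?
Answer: 9653/164 ≈ 58.860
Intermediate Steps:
K(w) = 32*w**2 (K(w) = (16*(2*w))*w = (32*w)*w = 32*w**2)
O(Y, r) = 985/246 (O(Y, r) = 4 - 1/(-246) = 4 - 1*(-1/246) = 4 + 1/246 = 985/246)
O(94, K(-3))/((W(-2*(-5)*2)/C(-130, 267))) = 985/(246*(((-2*(-5)*2)/294))) = 985/(246*(((10*2)*(1/294)))) = 985/(246*((20*(1/294)))) = 985/(246*(10/147)) = (985/246)*(147/10) = 9653/164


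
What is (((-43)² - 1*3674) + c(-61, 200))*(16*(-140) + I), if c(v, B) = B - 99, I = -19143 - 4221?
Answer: 44141296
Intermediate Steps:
I = -23364
c(v, B) = -99 + B
(((-43)² - 1*3674) + c(-61, 200))*(16*(-140) + I) = (((-43)² - 1*3674) + (-99 + 200))*(16*(-140) - 23364) = ((1849 - 3674) + 101)*(-2240 - 23364) = (-1825 + 101)*(-25604) = -1724*(-25604) = 44141296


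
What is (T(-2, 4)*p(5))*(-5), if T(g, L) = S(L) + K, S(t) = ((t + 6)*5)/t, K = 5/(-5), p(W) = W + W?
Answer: -575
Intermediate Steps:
p(W) = 2*W
K = -1 (K = 5*(-1/5) = -1)
S(t) = (30 + 5*t)/t (S(t) = ((6 + t)*5)/t = (30 + 5*t)/t)
T(g, L) = 4 + 30/L (T(g, L) = (5 + 30/L) - 1 = 4 + 30/L)
(T(-2, 4)*p(5))*(-5) = ((4 + 30/4)*(2*5))*(-5) = ((4 + 30*(1/4))*10)*(-5) = ((4 + 15/2)*10)*(-5) = ((23/2)*10)*(-5) = 115*(-5) = -575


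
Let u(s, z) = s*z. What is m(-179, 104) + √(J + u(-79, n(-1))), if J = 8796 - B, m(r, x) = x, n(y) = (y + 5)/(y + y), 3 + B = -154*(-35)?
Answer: 104 + √3567 ≈ 163.72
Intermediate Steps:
B = 5387 (B = -3 - 154*(-35) = -3 + 5390 = 5387)
n(y) = (5 + y)/(2*y) (n(y) = (5 + y)/((2*y)) = (5 + y)*(1/(2*y)) = (5 + y)/(2*y))
J = 3409 (J = 8796 - 1*5387 = 8796 - 5387 = 3409)
m(-179, 104) + √(J + u(-79, n(-1))) = 104 + √(3409 - 79*(5 - 1)/(2*(-1))) = 104 + √(3409 - 79*(-1)*4/2) = 104 + √(3409 - 79*(-2)) = 104 + √(3409 + 158) = 104 + √3567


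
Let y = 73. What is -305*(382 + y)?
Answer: -138775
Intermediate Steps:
-305*(382 + y) = -305*(382 + 73) = -305*455 = -138775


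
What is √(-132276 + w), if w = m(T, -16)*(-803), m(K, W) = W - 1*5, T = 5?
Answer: I*√115413 ≈ 339.73*I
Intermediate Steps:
m(K, W) = -5 + W (m(K, W) = W - 5 = -5 + W)
w = 16863 (w = (-5 - 16)*(-803) = -21*(-803) = 16863)
√(-132276 + w) = √(-132276 + 16863) = √(-115413) = I*√115413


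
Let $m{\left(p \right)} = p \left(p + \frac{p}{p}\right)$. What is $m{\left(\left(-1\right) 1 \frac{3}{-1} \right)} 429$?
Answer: $5148$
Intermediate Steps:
$m{\left(p \right)} = p \left(1 + p\right)$ ($m{\left(p \right)} = p \left(p + 1\right) = p \left(1 + p\right)$)
$m{\left(\left(-1\right) 1 \frac{3}{-1} \right)} 429 = \left(-1\right) 1 \frac{3}{-1} \left(1 + \left(-1\right) 1 \frac{3}{-1}\right) 429 = - 3 \left(-1\right) \left(1 - 3 \left(-1\right)\right) 429 = \left(-1\right) \left(-3\right) \left(1 - -3\right) 429 = 3 \left(1 + 3\right) 429 = 3 \cdot 4 \cdot 429 = 12 \cdot 429 = 5148$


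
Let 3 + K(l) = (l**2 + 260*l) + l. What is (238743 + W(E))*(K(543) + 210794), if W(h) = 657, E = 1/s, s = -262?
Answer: 154978702200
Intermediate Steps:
E = -1/262 (E = 1/(-262) = -1/262 ≈ -0.0038168)
K(l) = -3 + l**2 + 261*l (K(l) = -3 + ((l**2 + 260*l) + l) = -3 + (l**2 + 261*l) = -3 + l**2 + 261*l)
(238743 + W(E))*(K(543) + 210794) = (238743 + 657)*((-3 + 543**2 + 261*543) + 210794) = 239400*((-3 + 294849 + 141723) + 210794) = 239400*(436569 + 210794) = 239400*647363 = 154978702200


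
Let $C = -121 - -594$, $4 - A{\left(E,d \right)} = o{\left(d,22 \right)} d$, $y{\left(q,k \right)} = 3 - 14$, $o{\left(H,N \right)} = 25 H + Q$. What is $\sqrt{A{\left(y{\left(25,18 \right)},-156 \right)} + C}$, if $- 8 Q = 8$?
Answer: $i \sqrt{608079} \approx 779.79 i$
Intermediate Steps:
$Q = -1$ ($Q = \left(- \frac{1}{8}\right) 8 = -1$)
$o{\left(H,N \right)} = -1 + 25 H$ ($o{\left(H,N \right)} = 25 H - 1 = -1 + 25 H$)
$y{\left(q,k \right)} = -11$ ($y{\left(q,k \right)} = 3 - 14 = -11$)
$A{\left(E,d \right)} = 4 - d \left(-1 + 25 d\right)$ ($A{\left(E,d \right)} = 4 - \left(-1 + 25 d\right) d = 4 - d \left(-1 + 25 d\right)$)
$C = 473$ ($C = -121 + 594 = 473$)
$\sqrt{A{\left(y{\left(25,18 \right)},-156 \right)} + C} = \sqrt{\left(4 - - 156 \left(-1 + 25 \left(-156\right)\right)\right) + 473} = \sqrt{\left(4 - - 156 \left(-1 - 3900\right)\right) + 473} = \sqrt{\left(4 - \left(-156\right) \left(-3901\right)\right) + 473} = \sqrt{\left(4 - 608556\right) + 473} = \sqrt{-608552 + 473} = \sqrt{-608079} = i \sqrt{608079}$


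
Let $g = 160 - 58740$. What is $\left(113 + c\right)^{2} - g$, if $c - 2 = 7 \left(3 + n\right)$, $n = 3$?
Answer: $83229$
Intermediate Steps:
$g = -58580$ ($g = 160 - 58740 = -58580$)
$c = 44$ ($c = 2 + 7 \left(3 + 3\right) = 2 + 7 \cdot 6 = 2 + 42 = 44$)
$\left(113 + c\right)^{2} - g = \left(113 + 44\right)^{2} - -58580 = 157^{2} + 58580 = 24649 + 58580 = 83229$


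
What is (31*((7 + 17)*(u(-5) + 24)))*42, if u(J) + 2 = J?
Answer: 531216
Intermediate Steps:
u(J) = -2 + J
(31*((7 + 17)*(u(-5) + 24)))*42 = (31*((7 + 17)*((-2 - 5) + 24)))*42 = (31*(24*(-7 + 24)))*42 = (31*(24*17))*42 = (31*408)*42 = 12648*42 = 531216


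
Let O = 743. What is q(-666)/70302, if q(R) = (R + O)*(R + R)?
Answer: -17094/11717 ≈ -1.4589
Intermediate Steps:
q(R) = 2*R*(743 + R) (q(R) = (R + 743)*(R + R) = (743 + R)*(2*R) = 2*R*(743 + R))
q(-666)/70302 = (2*(-666)*(743 - 666))/70302 = (2*(-666)*77)*(1/70302) = -102564*1/70302 = -17094/11717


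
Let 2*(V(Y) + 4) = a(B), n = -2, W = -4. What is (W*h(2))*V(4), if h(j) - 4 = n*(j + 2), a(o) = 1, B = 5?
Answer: -56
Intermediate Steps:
V(Y) = -7/2 (V(Y) = -4 + (1/2)*1 = -4 + 1/2 = -7/2)
h(j) = -2*j (h(j) = 4 - 2*(j + 2) = 4 - 2*(2 + j) = 4 + (-4 - 2*j) = -2*j)
(W*h(2))*V(4) = -(-8)*2*(-7/2) = -4*(-4)*(-7/2) = 16*(-7/2) = -56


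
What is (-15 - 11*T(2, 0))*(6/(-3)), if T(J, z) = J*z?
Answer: 30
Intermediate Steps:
(-15 - 11*T(2, 0))*(6/(-3)) = (-15 - 22*0)*(6/(-3)) = (-15 - 11*0)*(6*(-1/3)) = (-15 + 0)*(-2) = -15*(-2) = 30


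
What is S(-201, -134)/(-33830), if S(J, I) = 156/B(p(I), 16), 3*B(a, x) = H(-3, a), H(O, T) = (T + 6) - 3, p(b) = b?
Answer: 234/2215865 ≈ 0.00010560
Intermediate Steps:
H(O, T) = 3 + T (H(O, T) = (6 + T) - 3 = 3 + T)
B(a, x) = 1 + a/3 (B(a, x) = (3 + a)/3 = 1 + a/3)
S(J, I) = 156/(1 + I/3)
S(-201, -134)/(-33830) = (468/(3 - 134))/(-33830) = (468/(-131))*(-1/33830) = (468*(-1/131))*(-1/33830) = -468/131*(-1/33830) = 234/2215865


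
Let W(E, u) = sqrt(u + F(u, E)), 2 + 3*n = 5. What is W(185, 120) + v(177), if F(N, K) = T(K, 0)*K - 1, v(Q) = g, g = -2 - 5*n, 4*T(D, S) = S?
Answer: -7 + sqrt(119) ≈ 3.9087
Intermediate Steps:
n = 1 (n = -2/3 + (1/3)*5 = -2/3 + 5/3 = 1)
T(D, S) = S/4
g = -7 (g = -2 - 5*1 = -2 - 5 = -7)
v(Q) = -7
F(N, K) = -1 (F(N, K) = ((1/4)*0)*K - 1 = 0*K - 1 = 0 - 1 = -1)
W(E, u) = sqrt(-1 + u) (W(E, u) = sqrt(u - 1) = sqrt(-1 + u))
W(185, 120) + v(177) = sqrt(-1 + 120) - 7 = sqrt(119) - 7 = -7 + sqrt(119)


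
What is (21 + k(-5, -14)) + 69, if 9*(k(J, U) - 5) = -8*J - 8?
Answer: 887/9 ≈ 98.556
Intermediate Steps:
k(J, U) = 37/9 - 8*J/9 (k(J, U) = 5 + (-8*J - 8)/9 = 5 + (-8 - 8*J)/9 = 5 + (-8/9 - 8*J/9) = 37/9 - 8*J/9)
(21 + k(-5, -14)) + 69 = (21 + (37/9 - 8/9*(-5))) + 69 = (21 + (37/9 + 40/9)) + 69 = (21 + 77/9) + 69 = 266/9 + 69 = 887/9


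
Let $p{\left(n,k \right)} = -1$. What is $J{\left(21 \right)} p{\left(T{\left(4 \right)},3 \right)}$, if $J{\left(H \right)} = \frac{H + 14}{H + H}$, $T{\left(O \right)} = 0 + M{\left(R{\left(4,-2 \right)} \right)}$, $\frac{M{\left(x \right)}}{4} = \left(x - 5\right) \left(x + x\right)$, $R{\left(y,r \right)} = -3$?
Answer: $- \frac{5}{6} \approx -0.83333$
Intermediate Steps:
$M{\left(x \right)} = 8 x \left(-5 + x\right)$ ($M{\left(x \right)} = 4 \left(x - 5\right) \left(x + x\right) = 4 \left(-5 + x\right) 2 x = 4 \cdot 2 x \left(-5 + x\right) = 8 x \left(-5 + x\right)$)
$T{\left(O \right)} = 192$ ($T{\left(O \right)} = 0 + 8 \left(-3\right) \left(-5 - 3\right) = 0 + 8 \left(-3\right) \left(-8\right) = 0 + 192 = 192$)
$J{\left(H \right)} = \frac{14 + H}{2 H}$
$J{\left(21 \right)} p{\left(T{\left(4 \right)},3 \right)} = \frac{14 + 21}{2 \cdot 21} \left(-1\right) = \frac{1}{2} \cdot \frac{1}{21} \cdot 35 \left(-1\right) = \frac{5}{6} \left(-1\right) = - \frac{5}{6}$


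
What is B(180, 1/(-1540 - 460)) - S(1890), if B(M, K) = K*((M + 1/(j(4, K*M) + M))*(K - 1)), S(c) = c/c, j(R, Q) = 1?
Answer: -658805419/724000000 ≈ -0.90995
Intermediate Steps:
S(c) = 1
B(M, K) = K*(-1 + K)*(M + 1/(1 + M)) (B(M, K) = K*((M + 1/(1 + M))*(K - 1)) = K*((M + 1/(1 + M))*(-1 + K)) = K*((-1 + K)*(M + 1/(1 + M))) = K*(-1 + K)*(M + 1/(1 + M)))
B(180, 1/(-1540 - 460)) - S(1890) = (-1 + 1/(-1540 - 460) - 1*180 - 1*180² + 180/(-1540 - 460) + 180²/(-1540 - 460))/((-1540 - 460)*(1 + 180)) - 1*1 = (-1 + 1/(-2000) - 180 - 1*32400 + 180/(-2000) + 32400/(-2000))/(-2000*181) - 1 = -1/2000*1/181*(-1 - 1/2000 - 180 - 32400 - 1/2000*180 - 1/2000*32400) - 1 = -1/2000*1/181*(-1 - 1/2000 - 180 - 32400 - 9/100 - 81/5) - 1 = -1/2000*1/181*(-65194581/2000) - 1 = 65194581/724000000 - 1 = -658805419/724000000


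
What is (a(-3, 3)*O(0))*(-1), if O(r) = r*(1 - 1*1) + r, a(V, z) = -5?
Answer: 0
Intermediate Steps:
O(r) = r (O(r) = r*(1 - 1) + r = r*0 + r = 0 + r = r)
(a(-3, 3)*O(0))*(-1) = -5*0*(-1) = 0*(-1) = 0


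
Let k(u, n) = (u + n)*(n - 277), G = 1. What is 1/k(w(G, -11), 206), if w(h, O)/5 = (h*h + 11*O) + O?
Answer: 1/31879 ≈ 3.1369e-5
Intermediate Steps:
w(h, O) = 5*h² + 60*O (w(h, O) = 5*((h*h + 11*O) + O) = 5*((h² + 11*O) + O) = 5*(h² + 12*O) = 5*h² + 60*O)
k(u, n) = (-277 + n)*(n + u) (k(u, n) = (n + u)*(-277 + n) = (-277 + n)*(n + u))
1/k(w(G, -11), 206) = 1/(206² - 277*206 - 277*(5*1² + 60*(-11)) + 206*(5*1² + 60*(-11))) = 1/(42436 - 57062 - 277*(5*1 - 660) + 206*(5*1 - 660)) = 1/(42436 - 57062 - 277*(5 - 660) + 206*(5 - 660)) = 1/(42436 - 57062 - 277*(-655) + 206*(-655)) = 1/(42436 - 57062 + 181435 - 134930) = 1/31879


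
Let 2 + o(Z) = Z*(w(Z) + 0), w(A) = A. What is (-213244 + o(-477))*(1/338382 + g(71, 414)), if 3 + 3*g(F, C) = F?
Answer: 12172278891/37598 ≈ 3.2375e+5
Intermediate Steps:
o(Z) = -2 + Z**2 (o(Z) = -2 + Z*(Z + 0) = -2 + Z*Z = -2 + Z**2)
g(F, C) = -1 + F/3
(-213244 + o(-477))*(1/338382 + g(71, 414)) = (-213244 + (-2 + (-477)**2))*(1/338382 + (-1 + (1/3)*71)) = (-213244 + (-2 + 227529))*(1/338382 + (-1 + 71/3)) = (-213244 + 227527)*(1/338382 + 68/3) = 14283*(7669993/338382) = 12172278891/37598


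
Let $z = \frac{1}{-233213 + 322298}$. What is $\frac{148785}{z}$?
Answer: $13254511725$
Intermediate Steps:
$z = \frac{1}{89085} \approx 1.1225 \cdot 10^{-5}$
$\frac{148785}{z} = 148785 \frac{1}{\frac{1}{89085}} = 148785 \cdot 89085 = 13254511725$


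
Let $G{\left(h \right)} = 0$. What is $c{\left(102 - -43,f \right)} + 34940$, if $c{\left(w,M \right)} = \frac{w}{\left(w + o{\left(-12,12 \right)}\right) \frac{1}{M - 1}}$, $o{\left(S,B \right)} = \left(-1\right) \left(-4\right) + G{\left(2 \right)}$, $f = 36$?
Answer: $\frac{5211135}{149} \approx 34974.0$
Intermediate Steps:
$o{\left(S,B \right)} = 4$ ($o{\left(S,B \right)} = \left(-1\right) \left(-4\right) + 0 = 4 + 0 = 4$)
$c{\left(w,M \right)} = \frac{w \left(-1 + M\right)}{4 + w}$ ($c{\left(w,M \right)} = \frac{w}{\left(w + 4\right) \frac{1}{M - 1}} = \frac{w}{\left(4 + w\right) \frac{1}{-1 + M}} = \frac{w}{\frac{1}{-1 + M} \left(4 + w\right)} = w \frac{-1 + M}{4 + w} = \frac{w \left(-1 + M\right)}{4 + w}$)
$c{\left(102 - -43,f \right)} + 34940 = \frac{\left(102 - -43\right) \left(-1 + 36\right)}{4 + \left(102 - -43\right)} + 34940 = \left(102 + 43\right) \frac{1}{4 + \left(102 + 43\right)} 35 + 34940 = 145 \frac{1}{4 + 145} \cdot 35 + 34940 = 145 \cdot \frac{1}{149} \cdot 35 + 34940 = \frac{5075}{149} + 34940 = \frac{5211135}{149}$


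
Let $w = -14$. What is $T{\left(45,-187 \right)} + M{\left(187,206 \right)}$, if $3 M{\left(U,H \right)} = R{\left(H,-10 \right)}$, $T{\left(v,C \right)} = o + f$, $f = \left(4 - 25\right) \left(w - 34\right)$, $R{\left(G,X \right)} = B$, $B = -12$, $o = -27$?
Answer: $977$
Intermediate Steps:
$R{\left(G,X \right)} = -12$
$f = 1008$ ($f = \left(4 - 25\right) \left(-14 - 34\right) = \left(-21\right) \left(-48\right) = 1008$)
$T{\left(v,C \right)} = 981$ ($T{\left(v,C \right)} = -27 + 1008 = 981$)
$M{\left(U,H \right)} = -4$ ($M{\left(U,H \right)} = \frac{1}{3} \left(-12\right) = -4$)
$T{\left(45,-187 \right)} + M{\left(187,206 \right)} = 981 - 4 = 977$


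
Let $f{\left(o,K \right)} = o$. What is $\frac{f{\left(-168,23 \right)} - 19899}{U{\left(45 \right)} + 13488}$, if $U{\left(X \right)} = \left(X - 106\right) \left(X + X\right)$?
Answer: $- \frac{6689}{2666} \approx -2.509$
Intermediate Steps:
$U{\left(X \right)} = 2 X \left(-106 + X\right)$ ($U{\left(X \right)} = \left(-106 + X\right) 2 X = 2 X \left(-106 + X\right)$)
$\frac{f{\left(-168,23 \right)} - 19899}{U{\left(45 \right)} + 13488} = \frac{-168 - 19899}{2 \cdot 45 \left(-106 + 45\right) + 13488} = - \frac{20067}{2 \cdot 45 \left(-61\right) + 13488} = - \frac{20067}{-5490 + 13488} = - \frac{20067}{7998} = \left(-20067\right) \frac{1}{7998} = - \frac{6689}{2666}$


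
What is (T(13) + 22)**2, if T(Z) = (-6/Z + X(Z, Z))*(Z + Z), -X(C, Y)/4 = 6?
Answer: 376996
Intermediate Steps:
X(C, Y) = -24 (X(C, Y) = -4*6 = -24)
T(Z) = 2*Z*(-24 - 6/Z) (T(Z) = (-6/Z - 24)*(Z + Z) = (-24 - 6/Z)*(2*Z) = 2*Z*(-24 - 6/Z))
(T(13) + 22)**2 = ((-12 - 48*13) + 22)**2 = ((-12 - 624) + 22)**2 = (-636 + 22)**2 = (-614)**2 = 376996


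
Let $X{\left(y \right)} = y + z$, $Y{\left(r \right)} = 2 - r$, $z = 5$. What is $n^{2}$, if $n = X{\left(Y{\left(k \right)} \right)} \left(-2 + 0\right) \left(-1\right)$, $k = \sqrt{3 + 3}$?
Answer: $220 - 56 \sqrt{6} \approx 82.829$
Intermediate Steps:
$k = \sqrt{6} \approx 2.4495$
$X{\left(y \right)} = 5 + y$ ($X{\left(y \right)} = y + 5 = 5 + y$)
$n = 14 - 2 \sqrt{6}$ ($n = \left(5 + \left(2 - \sqrt{6}\right)\right) \left(-2 + 0\right) \left(-1\right) = \left(7 - \sqrt{6}\right) \left(\left(-2\right) \left(-1\right)\right) = \left(7 - \sqrt{6}\right) 2 = 14 - 2 \sqrt{6} \approx 9.101$)
$n^{2} = \left(14 - 2 \sqrt{6}\right)^{2}$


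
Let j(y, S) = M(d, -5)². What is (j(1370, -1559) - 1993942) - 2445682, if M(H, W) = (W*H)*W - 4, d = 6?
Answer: -4418308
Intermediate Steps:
M(H, W) = -4 + H*W² (M(H, W) = (H*W)*W - 4 = H*W² - 4 = -4 + H*W²)
j(y, S) = 21316 (j(y, S) = (-4 + 6*(-5)²)² = (-4 + 6*25)² = (-4 + 150)² = 146² = 21316)
(j(1370, -1559) - 1993942) - 2445682 = (21316 - 1993942) - 2445682 = -1972626 - 2445682 = -4418308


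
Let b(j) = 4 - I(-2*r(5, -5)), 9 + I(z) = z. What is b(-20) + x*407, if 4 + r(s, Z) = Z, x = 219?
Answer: 89128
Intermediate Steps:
r(s, Z) = -4 + Z
I(z) = -9 + z
b(j) = -5 (b(j) = 4 - (-9 - 2*(-4 - 5)) = 4 - (-9 - 2*(-9)) = 4 - (-9 + 18) = 4 - 1*9 = 4 - 9 = -5)
b(-20) + x*407 = -5 + 219*407 = -5 + 89133 = 89128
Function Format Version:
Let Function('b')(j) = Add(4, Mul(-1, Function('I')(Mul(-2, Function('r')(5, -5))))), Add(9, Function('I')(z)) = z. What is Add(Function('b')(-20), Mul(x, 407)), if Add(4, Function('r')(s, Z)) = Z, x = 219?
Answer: 89128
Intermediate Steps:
Function('r')(s, Z) = Add(-4, Z)
Function('I')(z) = Add(-9, z)
Function('b')(j) = -5 (Function('b')(j) = Add(4, Mul(-1, Add(-9, Mul(-2, Add(-4, -5))))) = Add(4, Mul(-1, Add(-9, Mul(-2, -9)))) = Add(4, Mul(-1, Add(-9, 18))) = Add(4, Mul(-1, 9)) = Add(4, -9) = -5)
Add(Function('b')(-20), Mul(x, 407)) = Add(-5, Mul(219, 407)) = Add(-5, 89133) = 89128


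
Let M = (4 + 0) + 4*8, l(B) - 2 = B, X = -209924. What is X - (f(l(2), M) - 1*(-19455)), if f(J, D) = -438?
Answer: -228941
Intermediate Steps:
l(B) = 2 + B
M = 36 (M = 4 + 32 = 36)
X - (f(l(2), M) - 1*(-19455)) = -209924 - (-438 - 1*(-19455)) = -209924 - (-438 + 19455) = -209924 - 1*19017 = -209924 - 19017 = -228941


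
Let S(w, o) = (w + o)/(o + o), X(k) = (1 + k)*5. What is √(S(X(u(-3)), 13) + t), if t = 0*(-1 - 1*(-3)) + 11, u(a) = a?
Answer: 17*√26/26 ≈ 3.3340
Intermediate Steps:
X(k) = 5 + 5*k
t = 11 (t = 0*(-1 + 3) + 11 = 0*2 + 11 = 0 + 11 = 11)
S(w, o) = (o + w)/(2*o) (S(w, o) = (o + w)/((2*o)) = (o + w)*(1/(2*o)) = (o + w)/(2*o))
√(S(X(u(-3)), 13) + t) = √((½)*(13 + (5 + 5*(-3)))/13 + 11) = √((½)*(1/13)*(13 + (5 - 15)) + 11) = √((½)*(1/13)*(13 - 10) + 11) = √((½)*(1/13)*3 + 11) = √(3/26 + 11) = √(289/26) = 17*√26/26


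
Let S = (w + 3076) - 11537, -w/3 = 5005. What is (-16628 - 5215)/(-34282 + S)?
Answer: 21843/57758 ≈ 0.37818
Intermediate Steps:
w = -15015 (w = -3*5005 = -15015)
S = -23476 (S = (-15015 + 3076) - 11537 = -11939 - 11537 = -23476)
(-16628 - 5215)/(-34282 + S) = (-16628 - 5215)/(-34282 - 23476) = -21843/(-57758) = -21843*(-1/57758) = 21843/57758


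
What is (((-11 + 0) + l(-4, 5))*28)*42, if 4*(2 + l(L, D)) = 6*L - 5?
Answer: -23814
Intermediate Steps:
l(L, D) = -13/4 + 3*L/2 (l(L, D) = -2 + (6*L - 5)/4 = -2 + (-5 + 6*L)/4 = -2 + (-5/4 + 3*L/2) = -13/4 + 3*L/2)
(((-11 + 0) + l(-4, 5))*28)*42 = (((-11 + 0) + (-13/4 + (3/2)*(-4)))*28)*42 = ((-11 + (-13/4 - 6))*28)*42 = ((-11 - 37/4)*28)*42 = -81/4*28*42 = -567*42 = -23814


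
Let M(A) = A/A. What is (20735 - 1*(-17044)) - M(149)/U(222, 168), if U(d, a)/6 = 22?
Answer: 4986827/132 ≈ 37779.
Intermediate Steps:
U(d, a) = 132 (U(d, a) = 6*22 = 132)
M(A) = 1
(20735 - 1*(-17044)) - M(149)/U(222, 168) = (20735 - 1*(-17044)) - 1/132 = (20735 + 17044) - 1/132 = 37779 - 1*1/132 = 37779 - 1/132 = 4986827/132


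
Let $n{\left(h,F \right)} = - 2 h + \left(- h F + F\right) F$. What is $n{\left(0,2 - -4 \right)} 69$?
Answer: $2484$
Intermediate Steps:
$n{\left(h,F \right)} = - 2 h + F \left(F - F h\right)$ ($n{\left(h,F \right)} = - 2 h + \left(- F h + F\right) F = - 2 h + \left(F - F h\right) F = - 2 h + F \left(F - F h\right)$)
$n{\left(0,2 - -4 \right)} 69 = \left(\left(2 - -4\right)^{2} - 0 - 0 \left(2 - -4\right)^{2}\right) 69 = \left(\left(2 + 4\right)^{2} + 0 - 0 \left(2 + 4\right)^{2}\right) 69 = \left(6^{2} + 0 - 0 \cdot 6^{2}\right) 69 = \left(36 + 0 - 0 \cdot 36\right) 69 = \left(36 + 0 + 0\right) 69 = 36 \cdot 69 = 2484$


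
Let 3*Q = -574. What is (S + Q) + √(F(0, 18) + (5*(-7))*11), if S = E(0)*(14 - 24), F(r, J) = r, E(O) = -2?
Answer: -514/3 + I*√385 ≈ -171.33 + 19.621*I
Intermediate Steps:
Q = -574/3 (Q = (⅓)*(-574) = -574/3 ≈ -191.33)
S = 20 (S = -2*(14 - 24) = -2*(-10) = 20)
(S + Q) + √(F(0, 18) + (5*(-7))*11) = (20 - 574/3) + √(0 + (5*(-7))*11) = -514/3 + √(0 - 35*11) = -514/3 + √(0 - 385) = -514/3 + √(-385) = -514/3 + I*√385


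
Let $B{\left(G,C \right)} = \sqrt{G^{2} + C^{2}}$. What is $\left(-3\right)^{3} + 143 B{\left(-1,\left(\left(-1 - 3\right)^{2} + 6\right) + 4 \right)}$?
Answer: $-27 + 143 \sqrt{677} \approx 3693.8$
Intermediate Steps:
$B{\left(G,C \right)} = \sqrt{C^{2} + G^{2}}$
$\left(-3\right)^{3} + 143 B{\left(-1,\left(\left(-1 - 3\right)^{2} + 6\right) + 4 \right)} = \left(-3\right)^{3} + 143 \sqrt{\left(\left(\left(-1 - 3\right)^{2} + 6\right) + 4\right)^{2} + \left(-1\right)^{2}} = -27 + 143 \sqrt{\left(\left(\left(-4\right)^{2} + 6\right) + 4\right)^{2} + 1} = -27 + 143 \sqrt{\left(\left(16 + 6\right) + 4\right)^{2} + 1} = -27 + 143 \sqrt{\left(22 + 4\right)^{2} + 1} = -27 + 143 \sqrt{26^{2} + 1} = -27 + 143 \sqrt{676 + 1} = -27 + 143 \sqrt{677}$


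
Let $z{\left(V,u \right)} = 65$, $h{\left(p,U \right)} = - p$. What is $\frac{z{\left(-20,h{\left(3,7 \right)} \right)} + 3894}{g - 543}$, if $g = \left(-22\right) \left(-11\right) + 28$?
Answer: $- \frac{3959}{273} \approx -14.502$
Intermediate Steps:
$g = 270$ ($g = 242 + 28 = 270$)
$\frac{z{\left(-20,h{\left(3,7 \right)} \right)} + 3894}{g - 543} = \frac{65 + 3894}{270 - 543} = \frac{3959}{-273} = 3959 \left(- \frac{1}{273}\right) = - \frac{3959}{273}$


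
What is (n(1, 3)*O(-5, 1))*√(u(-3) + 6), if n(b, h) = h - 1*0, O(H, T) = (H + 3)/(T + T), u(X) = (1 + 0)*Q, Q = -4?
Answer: -3*√2 ≈ -4.2426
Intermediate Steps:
u(X) = -4 (u(X) = (1 + 0)*(-4) = 1*(-4) = -4)
O(H, T) = (3 + H)/(2*T) (O(H, T) = (3 + H)/((2*T)) = (3 + H)*(1/(2*T)) = (3 + H)/(2*T))
n(b, h) = h (n(b, h) = h + 0 = h)
(n(1, 3)*O(-5, 1))*√(u(-3) + 6) = (3*((½)*(3 - 5)/1))*√(-4 + 6) = (3*((½)*1*(-2)))*√2 = (3*(-1))*√2 = -3*√2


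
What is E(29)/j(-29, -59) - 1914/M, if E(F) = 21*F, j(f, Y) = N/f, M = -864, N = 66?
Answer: -420355/1584 ≈ -265.38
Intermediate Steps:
j(f, Y) = 66/f
E(29)/j(-29, -59) - 1914/M = (21*29)/((66/(-29))) - 1914/(-864) = 609/((66*(-1/29))) - 1914*(-1/864) = 609/(-66/29) + 319/144 = 609*(-29/66) + 319/144 = -5887/22 + 319/144 = -420355/1584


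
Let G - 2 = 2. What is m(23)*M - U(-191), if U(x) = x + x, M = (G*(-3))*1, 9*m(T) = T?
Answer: 1054/3 ≈ 351.33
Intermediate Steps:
G = 4 (G = 2 + 2 = 4)
m(T) = T/9
M = -12 (M = (4*(-3))*1 = -12*1 = -12)
U(x) = 2*x
m(23)*M - U(-191) = ((1/9)*23)*(-12) - 2*(-191) = (23/9)*(-12) - 1*(-382) = -92/3 + 382 = 1054/3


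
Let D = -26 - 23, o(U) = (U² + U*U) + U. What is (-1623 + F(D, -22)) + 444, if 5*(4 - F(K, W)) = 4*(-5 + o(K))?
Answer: -24867/5 ≈ -4973.4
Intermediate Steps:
o(U) = U + 2*U² (o(U) = (U² + U²) + U = 2*U² + U = U + 2*U²)
D = -49
F(K, W) = 8 - 4*K*(1 + 2*K)/5 (F(K, W) = 4 - 4*(-5 + K*(1 + 2*K))/5 = 4 - (-20 + 4*K*(1 + 2*K))/5 = 4 + (4 - 4*K*(1 + 2*K)/5) = 8 - 4*K*(1 + 2*K)/5)
(-1623 + F(D, -22)) + 444 = (-1623 + (8 - ⅘*(-49)*(1 + 2*(-49)))) + 444 = (-1623 + (8 - ⅘*(-49)*(1 - 98))) + 444 = (-1623 + (8 - ⅘*(-49)*(-97))) + 444 = (-1623 + (8 - 19012/5)) + 444 = (-1623 - 18972/5) + 444 = -27087/5 + 444 = -24867/5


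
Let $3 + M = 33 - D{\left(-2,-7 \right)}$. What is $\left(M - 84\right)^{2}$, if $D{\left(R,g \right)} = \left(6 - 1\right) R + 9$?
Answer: $2809$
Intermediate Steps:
$D{\left(R,g \right)} = 9 + 5 R$ ($D{\left(R,g \right)} = 5 R + 9 = 9 + 5 R$)
$M = 31$ ($M = -3 + \left(33 - \left(9 + 5 \left(-2\right)\right)\right) = -3 + \left(33 - \left(9 - 10\right)\right) = -3 + \left(33 - -1\right) = -3 + \left(33 + 1\right) = -3 + 34 = 31$)
$\left(M - 84\right)^{2} = \left(31 - 84\right)^{2} = \left(-53\right)^{2} = 2809$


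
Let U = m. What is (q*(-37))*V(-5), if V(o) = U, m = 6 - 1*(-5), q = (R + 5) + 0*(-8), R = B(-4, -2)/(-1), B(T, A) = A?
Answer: -2849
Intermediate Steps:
R = 2 (R = -2/(-1) = -2*(-1) = 2)
q = 7 (q = (2 + 5) + 0*(-8) = 7 + 0 = 7)
m = 11 (m = 6 + 5 = 11)
U = 11
V(o) = 11
(q*(-37))*V(-5) = (7*(-37))*11 = -259*11 = -2849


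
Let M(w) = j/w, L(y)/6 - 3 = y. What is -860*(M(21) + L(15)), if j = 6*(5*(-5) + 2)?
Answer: -610600/7 ≈ -87229.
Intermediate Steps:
L(y) = 18 + 6*y
j = -138 (j = 6*(-25 + 2) = 6*(-23) = -138)
M(w) = -138/w
-860*(M(21) + L(15)) = -860*(-138/21 + (18 + 6*15)) = -860*(-138*1/21 + (18 + 90)) = -860*(-46/7 + 108) = -860*710/7 = -610600/7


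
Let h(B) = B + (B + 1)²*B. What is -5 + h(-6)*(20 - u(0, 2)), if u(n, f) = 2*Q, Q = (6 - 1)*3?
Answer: 1555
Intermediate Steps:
Q = 15 (Q = 5*3 = 15)
u(n, f) = 30 (u(n, f) = 2*15 = 30)
h(B) = B + B*(1 + B)² (h(B) = B + (1 + B)²*B = B + B*(1 + B)²)
-5 + h(-6)*(20 - u(0, 2)) = -5 + (-6*(1 + (1 - 6)²))*(20 - 1*30) = -5 + (-6*(1 + (-5)²))*(20 - 30) = -5 - 6*(1 + 25)*(-10) = -5 - 6*26*(-10) = -5 - 156*(-10) = -5 + 1560 = 1555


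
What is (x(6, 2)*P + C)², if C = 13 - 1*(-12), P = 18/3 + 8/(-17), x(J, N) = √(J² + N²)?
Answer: 534065/289 + 9400*√10/17 ≈ 3596.5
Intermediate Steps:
P = 94/17 (P = 18*(⅓) + 8*(-1/17) = 6 - 8/17 = 94/17 ≈ 5.5294)
C = 25 (C = 13 + 12 = 25)
(x(6, 2)*P + C)² = (√(6² + 2²)*(94/17) + 25)² = (√(36 + 4)*(94/17) + 25)² = (√40*(94/17) + 25)² = ((2*√10)*(94/17) + 25)² = (188*√10/17 + 25)² = (25 + 188*√10/17)²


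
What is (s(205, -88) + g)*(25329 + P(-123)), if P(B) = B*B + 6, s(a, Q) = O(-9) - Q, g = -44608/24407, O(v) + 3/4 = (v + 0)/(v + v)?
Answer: 84857307300/24407 ≈ 3.4768e+6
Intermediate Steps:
O(v) = -¼ (O(v) = -¾ + (v + 0)/(v + v) = -¾ + v/((2*v)) = -¾ + v*(1/(2*v)) = -¾ + ½ = -¼)
g = -44608/24407 (g = -44608*1/24407 = -44608/24407 ≈ -1.8277)
s(a, Q) = -¼ - Q
P(B) = 6 + B² (P(B) = B² + 6 = 6 + B²)
(s(205, -88) + g)*(25329 + P(-123)) = ((-¼ - 1*(-88)) - 44608/24407)*(25329 + (6 + (-123)²)) = ((-¼ + 88) - 44608/24407)*(25329 + (6 + 15129)) = (351/4 - 44608/24407)*(25329 + 15135) = (8388425/97628)*40464 = 84857307300/24407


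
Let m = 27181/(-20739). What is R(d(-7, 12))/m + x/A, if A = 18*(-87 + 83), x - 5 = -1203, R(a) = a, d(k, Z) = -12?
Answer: 25240667/978516 ≈ 25.795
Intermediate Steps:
x = -1198 (x = 5 - 1203 = -1198)
A = -72 (A = 18*(-4) = -72)
m = -27181/20739 (m = 27181*(-1/20739) = -27181/20739 ≈ -1.3106)
R(d(-7, 12))/m + x/A = -12/(-27181/20739) - 1198/(-72) = -12*(-20739/27181) - 1198*(-1/72) = 248868/27181 + 599/36 = 25240667/978516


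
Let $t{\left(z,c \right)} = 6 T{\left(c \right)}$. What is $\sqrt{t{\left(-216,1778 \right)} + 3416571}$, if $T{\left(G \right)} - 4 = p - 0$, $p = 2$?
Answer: $3 \sqrt{379623} \approx 1848.4$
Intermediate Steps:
$T{\left(G \right)} = 6$ ($T{\left(G \right)} = 4 + \left(2 - 0\right) = 4 + \left(2 + 0\right) = 4 + 2 = 6$)
$t{\left(z,c \right)} = 36$ ($t{\left(z,c \right)} = 6 \cdot 6 = 36$)
$\sqrt{t{\left(-216,1778 \right)} + 3416571} = \sqrt{36 + 3416571} = \sqrt{3416607} = 3 \sqrt{379623}$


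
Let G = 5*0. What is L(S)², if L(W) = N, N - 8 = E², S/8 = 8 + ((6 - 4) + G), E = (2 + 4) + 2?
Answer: 5184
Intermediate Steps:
G = 0
E = 8 (E = 6 + 2 = 8)
S = 80 (S = 8*(8 + ((6 - 4) + 0)) = 8*(8 + (2 + 0)) = 8*(8 + 2) = 8*10 = 80)
N = 72 (N = 8 + 8² = 8 + 64 = 72)
L(W) = 72
L(S)² = 72² = 5184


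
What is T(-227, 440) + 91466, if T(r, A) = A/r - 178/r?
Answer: 20762520/227 ≈ 91465.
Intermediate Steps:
T(r, A) = -178/r + A/r
T(-227, 440) + 91466 = (-178 + 440)/(-227) + 91466 = -1/227*262 + 91466 = -262/227 + 91466 = 20762520/227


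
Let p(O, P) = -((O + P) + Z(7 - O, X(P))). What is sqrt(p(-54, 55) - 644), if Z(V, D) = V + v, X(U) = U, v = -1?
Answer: I*sqrt(705) ≈ 26.552*I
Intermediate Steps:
Z(V, D) = -1 + V (Z(V, D) = V - 1 = -1 + V)
p(O, P) = -6 - P (p(O, P) = -((O + P) + (-1 + (7 - O))) = -((O + P) + (6 - O)) = -(6 + P) = -6 - P)
sqrt(p(-54, 55) - 644) = sqrt((-6 - 1*55) - 644) = sqrt((-6 - 55) - 644) = sqrt(-61 - 644) = sqrt(-705) = I*sqrt(705)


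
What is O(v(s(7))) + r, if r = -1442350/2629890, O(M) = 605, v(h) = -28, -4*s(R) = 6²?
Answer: 158964110/262989 ≈ 604.45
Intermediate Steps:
s(R) = -9 (s(R) = -¼*6² = -¼*36 = -9)
r = -144235/262989 (r = -1442350*1/2629890 = -144235/262989 ≈ -0.54844)
O(v(s(7))) + r = 605 - 144235/262989 = 158964110/262989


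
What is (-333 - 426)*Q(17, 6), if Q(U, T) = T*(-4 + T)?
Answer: -9108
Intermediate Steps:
(-333 - 426)*Q(17, 6) = (-333 - 426)*(6*(-4 + 6)) = -4554*2 = -759*12 = -9108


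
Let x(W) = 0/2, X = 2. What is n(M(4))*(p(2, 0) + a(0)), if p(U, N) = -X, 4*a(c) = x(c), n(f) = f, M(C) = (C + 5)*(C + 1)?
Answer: -90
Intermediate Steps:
M(C) = (1 + C)*(5 + C) (M(C) = (5 + C)*(1 + C) = (1 + C)*(5 + C))
x(W) = 0 (x(W) = 0*(1/2) = 0)
a(c) = 0 (a(c) = (1/4)*0 = 0)
p(U, N) = -2 (p(U, N) = -1*2 = -2)
n(M(4))*(p(2, 0) + a(0)) = (5 + 4**2 + 6*4)*(-2 + 0) = (5 + 16 + 24)*(-2) = 45*(-2) = -90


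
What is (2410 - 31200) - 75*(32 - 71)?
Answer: -25865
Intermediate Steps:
(2410 - 31200) - 75*(32 - 71) = -28790 - 75*(-39) = -28790 + 2925 = -25865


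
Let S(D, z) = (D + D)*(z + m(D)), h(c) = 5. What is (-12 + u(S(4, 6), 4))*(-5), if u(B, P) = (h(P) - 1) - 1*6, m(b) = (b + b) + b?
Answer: 70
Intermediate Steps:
m(b) = 3*b (m(b) = 2*b + b = 3*b)
S(D, z) = 2*D*(z + 3*D) (S(D, z) = (D + D)*(z + 3*D) = (2*D)*(z + 3*D) = 2*D*(z + 3*D))
u(B, P) = -2 (u(B, P) = (5 - 1) - 1*6 = 4 - 6 = -2)
(-12 + u(S(4, 6), 4))*(-5) = (-12 - 2)*(-5) = -14*(-5) = 70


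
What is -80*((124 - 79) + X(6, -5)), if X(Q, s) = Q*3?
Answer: -5040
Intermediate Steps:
X(Q, s) = 3*Q
-80*((124 - 79) + X(6, -5)) = -80*((124 - 79) + 3*6) = -80*(45 + 18) = -80*63 = -5040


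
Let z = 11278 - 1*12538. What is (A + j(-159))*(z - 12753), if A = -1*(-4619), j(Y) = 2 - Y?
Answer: -66982140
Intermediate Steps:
A = 4619
z = -1260 (z = 11278 - 12538 = -1260)
(A + j(-159))*(z - 12753) = (4619 + (2 - 1*(-159)))*(-1260 - 12753) = (4619 + (2 + 159))*(-14013) = (4619 + 161)*(-14013) = 4780*(-14013) = -66982140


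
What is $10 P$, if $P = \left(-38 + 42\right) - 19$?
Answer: $-150$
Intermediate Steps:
$P = -15$ ($P = 4 - 19 = -15$)
$10 P = 10 \left(-15\right) = -150$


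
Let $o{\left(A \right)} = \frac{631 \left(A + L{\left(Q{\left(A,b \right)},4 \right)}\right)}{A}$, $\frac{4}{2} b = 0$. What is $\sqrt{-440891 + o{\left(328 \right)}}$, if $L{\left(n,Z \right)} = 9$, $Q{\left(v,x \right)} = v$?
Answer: $\frac{i \sqrt{11840767282}}{164} \approx 663.51 i$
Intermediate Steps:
$b = 0$ ($b = \frac{1}{2} \cdot 0 = 0$)
$o{\left(A \right)} = \frac{5679 + 631 A}{A}$ ($o{\left(A \right)} = \frac{631 \left(A + 9\right)}{A} = \frac{631 \left(9 + A\right)}{A} = \frac{5679 + 631 A}{A}$)
$\sqrt{-440891 + o{\left(328 \right)}} = \sqrt{-440891 + \left(631 + \frac{5679}{328}\right)} = \sqrt{-440891 + \frac{212647}{328}} = \sqrt{- \frac{144399601}{328}} = \frac{i \sqrt{11840767282}}{164}$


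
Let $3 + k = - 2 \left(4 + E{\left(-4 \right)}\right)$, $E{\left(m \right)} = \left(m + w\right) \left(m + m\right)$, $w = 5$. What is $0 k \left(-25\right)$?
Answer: $0$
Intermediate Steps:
$E{\left(m \right)} = 2 m \left(5 + m\right)$ ($E{\left(m \right)} = \left(m + 5\right) \left(m + m\right) = \left(5 + m\right) 2 m = 2 m \left(5 + m\right)$)
$k = 5$ ($k = -3 - 2 \left(4 + 2 \left(-4\right) \left(5 - 4\right)\right) = -3 - 2 \left(4 + 2 \left(-4\right) 1\right) = -3 - 2 \left(4 - 8\right) = -3 - -8 = -3 + 8 = 5$)
$0 k \left(-25\right) = 0 \cdot 5 \left(-25\right) = 0 \left(-25\right) = 0$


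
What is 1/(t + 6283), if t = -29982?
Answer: -1/23699 ≈ -4.2196e-5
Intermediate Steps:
1/(t + 6283) = 1/(-29982 + 6283) = 1/(-23699) = -1/23699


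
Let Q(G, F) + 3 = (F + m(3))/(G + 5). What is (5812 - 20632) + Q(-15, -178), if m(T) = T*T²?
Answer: -148079/10 ≈ -14808.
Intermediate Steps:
m(T) = T³
Q(G, F) = -3 + (27 + F)/(5 + G) (Q(G, F) = -3 + (F + 3³)/(G + 5) = -3 + (F + 27)/(5 + G) = -3 + (27 + F)/(5 + G))
(5812 - 20632) + Q(-15, -178) = (5812 - 20632) + (12 - 178 - 3*(-15))/(5 - 15) = -14820 + (12 - 178 + 45)/(-10) = -14820 - ⅒*(-121) = -14820 + 121/10 = -148079/10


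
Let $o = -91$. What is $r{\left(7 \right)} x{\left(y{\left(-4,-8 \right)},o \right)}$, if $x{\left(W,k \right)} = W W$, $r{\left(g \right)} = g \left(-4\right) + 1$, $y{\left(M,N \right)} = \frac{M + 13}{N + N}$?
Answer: $- \frac{2187}{256} \approx -8.543$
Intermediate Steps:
$y{\left(M,N \right)} = \frac{13 + M}{2 N}$
$r{\left(g \right)} = 1 - 4 g$ ($r{\left(g \right)} = - 4 g + 1 = 1 - 4 g$)
$x{\left(W,k \right)} = W^{2}$
$r{\left(7 \right)} x{\left(y{\left(-4,-8 \right)},o \right)} = \left(1 - 28\right) \left(\frac{13 - 4}{2 \left(-8\right)}\right)^{2} = \left(1 - 28\right) \left(\frac{1}{2} \left(- \frac{1}{8}\right) 9\right)^{2} = - 27 \left(- \frac{9}{16}\right)^{2} = \left(-27\right) \frac{81}{256} = - \frac{2187}{256}$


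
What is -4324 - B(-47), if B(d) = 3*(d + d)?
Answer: -4042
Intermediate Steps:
B(d) = 6*d (B(d) = 3*(2*d) = 6*d)
-4324 - B(-47) = -4324 - 6*(-47) = -4324 - 1*(-282) = -4324 + 282 = -4042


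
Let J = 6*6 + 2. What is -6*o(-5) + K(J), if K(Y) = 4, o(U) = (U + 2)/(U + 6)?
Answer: 22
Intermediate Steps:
o(U) = (2 + U)/(6 + U)
J = 38 (J = 36 + 2 = 38)
-6*o(-5) + K(J) = -6*(2 - 5)/(6 - 5) + 4 = -6*(-3)/1 + 4 = -6*(-3) + 4 = 18 + 4 = 22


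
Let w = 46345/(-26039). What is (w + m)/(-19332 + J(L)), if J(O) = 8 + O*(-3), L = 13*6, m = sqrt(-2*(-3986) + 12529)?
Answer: 3565/39174674 - sqrt(20501)/19558 ≈ -0.0072299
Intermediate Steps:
w = -3565/2003 (w = 46345*(-1/26039) = -3565/2003 ≈ -1.7798)
m = sqrt(20501) (m = sqrt(7972 + 12529) = sqrt(20501) ≈ 143.18)
L = 78
J(O) = 8 - 3*O
(w + m)/(-19332 + J(L)) = (-3565/2003 + sqrt(20501))/(-19332 + (8 - 3*78)) = (-3565/2003 + sqrt(20501))/(-19332 + (8 - 234)) = (-3565/2003 + sqrt(20501))/(-19332 - 226) = (-3565/2003 + sqrt(20501))/(-19558) = (-3565/2003 + sqrt(20501))*(-1/19558) = 3565/39174674 - sqrt(20501)/19558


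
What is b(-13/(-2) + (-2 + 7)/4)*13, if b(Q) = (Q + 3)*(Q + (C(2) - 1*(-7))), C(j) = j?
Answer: 37453/16 ≈ 2340.8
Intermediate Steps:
b(Q) = (3 + Q)*(9 + Q) (b(Q) = (Q + 3)*(Q + (2 - 1*(-7))) = (3 + Q)*(Q + (2 + 7)) = (3 + Q)*(Q + 9) = (3 + Q)*(9 + Q))
b(-13/(-2) + (-2 + 7)/4)*13 = (27 + (-13/(-2) + (-2 + 7)/4)² + 12*(-13/(-2) + (-2 + 7)/4))*13 = (27 + (-13*(-½) + 5*(¼))² + 12*(-13*(-½) + 5*(¼)))*13 = (27 + (13/2 + 5/4)² + 12*(13/2 + 5/4))*13 = (27 + (31/4)² + 12*(31/4))*13 = (27 + 961/16 + 93)*13 = (2881/16)*13 = 37453/16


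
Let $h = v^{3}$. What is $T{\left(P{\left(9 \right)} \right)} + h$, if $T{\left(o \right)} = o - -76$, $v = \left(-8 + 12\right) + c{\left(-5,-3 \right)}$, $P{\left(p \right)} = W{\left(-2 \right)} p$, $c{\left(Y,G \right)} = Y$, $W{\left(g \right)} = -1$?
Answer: $66$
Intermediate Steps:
$P{\left(p \right)} = - p$
$v = -1$ ($v = \left(-8 + 12\right) - 5 = 4 - 5 = -1$)
$h = -1$ ($h = \left(-1\right)^{3} = -1$)
$T{\left(o \right)} = 76 + o$ ($T{\left(o \right)} = o + 76 = 76 + o$)
$T{\left(P{\left(9 \right)} \right)} + h = \left(76 - 9\right) - 1 = 67 - 1 = 66$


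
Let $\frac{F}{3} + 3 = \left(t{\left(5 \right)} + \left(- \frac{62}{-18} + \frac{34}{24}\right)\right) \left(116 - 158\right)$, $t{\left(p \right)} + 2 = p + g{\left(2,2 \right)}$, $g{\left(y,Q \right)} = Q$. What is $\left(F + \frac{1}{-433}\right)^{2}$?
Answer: $\frac{1174624607601}{749956} \approx 1.5663 \cdot 10^{6}$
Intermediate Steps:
$t{\left(p \right)} = p$ ($t{\left(p \right)} = -2 + \left(p + 2\right) = -2 + \left(2 + p\right) = p$)
$F = - \frac{2503}{2}$ ($F = -9 + 3 \left(5 + \left(- \frac{62}{-18} + \frac{34}{24}\right)\right) \left(116 - 158\right) = -9 + 3 \left(5 + \left(\left(-62\right) \left(- \frac{1}{18}\right) + 34 \cdot \frac{1}{24}\right)\right) \left(-42\right) = -9 + 3 \left(5 + \left(\frac{31}{9} + \frac{17}{12}\right)\right) \left(-42\right) = -9 + 3 \left(5 + \frac{175}{36}\right) \left(-42\right) = -9 + 3 \cdot \frac{355}{36} \left(-42\right) = -9 + 3 \left(- \frac{2485}{6}\right) = -9 - \frac{2485}{2} = - \frac{2503}{2} \approx -1251.5$)
$\left(F + \frac{1}{-433}\right)^{2} = \left(- \frac{2503}{2} + \frac{1}{-433}\right)^{2} = \left(- \frac{2503}{2} - \frac{1}{433}\right)^{2} = \left(- \frac{1083801}{866}\right)^{2} = \frac{1174624607601}{749956}$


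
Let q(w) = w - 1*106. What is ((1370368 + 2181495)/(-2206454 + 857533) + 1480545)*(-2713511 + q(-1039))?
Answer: -110643544270188608/27529 ≈ -4.0192e+12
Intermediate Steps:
q(w) = -106 + w (q(w) = w - 106 = -106 + w)
((1370368 + 2181495)/(-2206454 + 857533) + 1480545)*(-2713511 + q(-1039)) = ((1370368 + 2181495)/(-2206454 + 857533) + 1480545)*(-2713511 + (-106 - 1039)) = (3551863/(-1348921) + 1480545)*(-2713511 - 1145) = (3551863*(-1/1348921) + 1480545)*(-2714656) = (-72487/27529 + 1480545)*(-2714656) = (40757850818/27529)*(-2714656) = -110643544270188608/27529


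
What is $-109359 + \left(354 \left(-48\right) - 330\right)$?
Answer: $-126681$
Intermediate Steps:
$-109359 + \left(354 \left(-48\right) - 330\right) = -109359 - 17322 = -126681$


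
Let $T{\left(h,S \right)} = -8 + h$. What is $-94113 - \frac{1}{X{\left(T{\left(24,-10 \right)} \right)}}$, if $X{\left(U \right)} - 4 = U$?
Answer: $- \frac{1882261}{20} \approx -94113.0$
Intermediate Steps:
$X{\left(U \right)} = 4 + U$
$-94113 - \frac{1}{X{\left(T{\left(24,-10 \right)} \right)}} = -94113 - \frac{1}{4 + \left(-8 + 24\right)} = -94113 - \frac{1}{4 + 16} = -94113 - \frac{1}{20} = - \frac{1882261}{20}$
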